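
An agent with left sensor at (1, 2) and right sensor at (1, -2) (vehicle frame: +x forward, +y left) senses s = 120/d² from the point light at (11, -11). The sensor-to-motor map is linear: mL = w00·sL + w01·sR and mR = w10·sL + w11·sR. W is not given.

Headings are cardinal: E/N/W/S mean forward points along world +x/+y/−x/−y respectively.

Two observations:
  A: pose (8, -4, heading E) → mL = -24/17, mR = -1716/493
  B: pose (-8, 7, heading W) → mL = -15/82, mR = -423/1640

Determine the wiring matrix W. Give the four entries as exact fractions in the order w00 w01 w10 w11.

-1 0 -1 -1/2

obs A: pose=(8,-4,E) → sL=24/17, sR=120/29, mL=-24/17, mR=-1716/493
obs B: pose=(-8,7,W) → sL=15/82, sR=3/20, mL=-15/82, mR=-423/1640
sensor matrix S = [[24/17, 120/29], [15/82, 3/20]]; det S = -55098/101065
solve [mL_A; mL_B] = S·[w00; w01] and [mR_A; mR_B] = S·[w10; w11]:
  w00 = -1, w01 = 0, w10 = -1, w11 = -1/2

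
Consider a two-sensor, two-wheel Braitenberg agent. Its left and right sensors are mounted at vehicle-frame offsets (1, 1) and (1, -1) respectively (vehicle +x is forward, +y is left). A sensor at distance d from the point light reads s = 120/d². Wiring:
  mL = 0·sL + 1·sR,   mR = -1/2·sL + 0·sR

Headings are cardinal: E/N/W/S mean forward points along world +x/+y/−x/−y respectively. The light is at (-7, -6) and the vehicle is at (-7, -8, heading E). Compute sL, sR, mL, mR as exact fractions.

60 12 12 -30

left sensor world pos  = (-6, -7); dL² = 2
right sensor world pos = (-6, -9); dR² = 10
sL = 120/2 = 60
sR = 120/10 = 12
mL = 0·sL + 1·sR = 12
mR = -1/2·sL + 0·sR = -30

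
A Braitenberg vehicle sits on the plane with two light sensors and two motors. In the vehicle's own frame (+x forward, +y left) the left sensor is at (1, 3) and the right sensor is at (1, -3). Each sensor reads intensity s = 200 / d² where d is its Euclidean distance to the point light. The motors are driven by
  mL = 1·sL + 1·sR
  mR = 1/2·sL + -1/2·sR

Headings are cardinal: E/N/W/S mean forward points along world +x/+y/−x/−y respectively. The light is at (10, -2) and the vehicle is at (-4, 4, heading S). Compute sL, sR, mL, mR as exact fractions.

left sensor world pos  = (-1, 3); dL² = 146
right sensor world pos = (-7, 3); dR² = 314
sL = 200/146 = 100/73
sR = 200/314 = 100/157
mL = 1·sL + 1·sR = 23000/11461
mR = 1/2·sL + -1/2·sR = 4200/11461

100/73 100/157 23000/11461 4200/11461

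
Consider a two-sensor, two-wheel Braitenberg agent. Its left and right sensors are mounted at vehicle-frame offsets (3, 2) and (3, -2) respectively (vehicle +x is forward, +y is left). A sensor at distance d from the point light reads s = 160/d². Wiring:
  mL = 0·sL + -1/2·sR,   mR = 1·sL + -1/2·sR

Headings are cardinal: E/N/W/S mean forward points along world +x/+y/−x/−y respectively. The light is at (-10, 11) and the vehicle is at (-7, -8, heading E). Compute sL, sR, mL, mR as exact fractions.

32/65 160/477 -80/477 10064/31005

left sensor world pos  = (-4, -6); dL² = 325
right sensor world pos = (-4, -10); dR² = 477
sL = 160/325 = 32/65
sR = 160/477 = 160/477
mL = 0·sL + -1/2·sR = -80/477
mR = 1·sL + -1/2·sR = 10064/31005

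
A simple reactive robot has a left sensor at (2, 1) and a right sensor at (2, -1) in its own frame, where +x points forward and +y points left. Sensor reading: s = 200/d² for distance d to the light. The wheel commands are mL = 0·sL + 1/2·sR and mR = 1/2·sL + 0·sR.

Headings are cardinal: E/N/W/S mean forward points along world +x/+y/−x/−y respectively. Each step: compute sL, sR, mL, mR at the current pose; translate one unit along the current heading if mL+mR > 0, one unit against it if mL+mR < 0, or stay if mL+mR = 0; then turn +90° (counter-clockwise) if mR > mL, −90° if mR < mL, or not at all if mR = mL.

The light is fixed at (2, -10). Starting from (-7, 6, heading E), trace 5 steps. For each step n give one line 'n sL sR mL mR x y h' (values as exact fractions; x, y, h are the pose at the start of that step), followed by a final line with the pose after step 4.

0 100/169 100/137 50/137 50/169 -7 6 E
1 40/49 200/277 100/277 20/49 -6 6 S
2 50/73 25/29 25/58 25/73 -6 5 E
3 40/41 200/233 100/233 20/41 -5 5 S
4 4/5 100/97 50/97 2/5 -5 4 E
final -4 4 S

n=0: pose=(-7,6,E); sL=100/169, sR=100/137; mL=50/137, mR=50/169; mL+mR=15300/23153 → advance +1; mR−mL=-1600/23153 → turn -1·90°
n=1: pose=(-6,6,S); sL=40/49, sR=200/277; mL=100/277, mR=20/49; mL+mR=10440/13573 → advance +1; mR−mL=640/13573 → turn +1·90°
n=2: pose=(-6,5,E); sL=50/73, sR=25/29; mL=25/58, mR=25/73; mL+mR=3275/4234 → advance +1; mR−mL=-375/4234 → turn -1·90°
n=3: pose=(-5,5,S); sL=40/41, sR=200/233; mL=100/233, mR=20/41; mL+mR=8760/9553 → advance +1; mR−mL=560/9553 → turn +1·90°
n=4: pose=(-5,4,E); sL=4/5, sR=100/97; mL=50/97, mR=2/5; mL+mR=444/485 → advance +1; mR−mL=-56/485 → turn -1·90°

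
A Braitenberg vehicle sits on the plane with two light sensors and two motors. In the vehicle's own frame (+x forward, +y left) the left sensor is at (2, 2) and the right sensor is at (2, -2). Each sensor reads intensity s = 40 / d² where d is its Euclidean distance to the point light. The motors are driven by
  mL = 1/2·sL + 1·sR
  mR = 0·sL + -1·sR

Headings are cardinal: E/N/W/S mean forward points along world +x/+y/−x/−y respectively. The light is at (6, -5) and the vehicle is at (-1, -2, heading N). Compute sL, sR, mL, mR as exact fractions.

20/53 4/5 262/265 -4/5

left sensor world pos  = (-3, 0); dL² = 106
right sensor world pos = (1, 0); dR² = 50
sL = 40/106 = 20/53
sR = 40/50 = 4/5
mL = 1/2·sL + 1·sR = 262/265
mR = 0·sL + -1·sR = -4/5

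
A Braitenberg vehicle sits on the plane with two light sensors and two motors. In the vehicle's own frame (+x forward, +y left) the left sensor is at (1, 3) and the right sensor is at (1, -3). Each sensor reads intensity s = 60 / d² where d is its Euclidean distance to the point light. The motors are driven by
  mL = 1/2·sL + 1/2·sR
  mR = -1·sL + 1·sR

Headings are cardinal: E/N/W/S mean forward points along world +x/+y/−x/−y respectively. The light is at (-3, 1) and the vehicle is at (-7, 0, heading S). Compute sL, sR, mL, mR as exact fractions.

left sensor world pos  = (-4, -1); dL² = 5
right sensor world pos = (-10, -1); dR² = 53
sL = 60/5 = 12
sR = 60/53 = 60/53
mL = 1/2·sL + 1/2·sR = 348/53
mR = -1·sL + 1·sR = -576/53

12 60/53 348/53 -576/53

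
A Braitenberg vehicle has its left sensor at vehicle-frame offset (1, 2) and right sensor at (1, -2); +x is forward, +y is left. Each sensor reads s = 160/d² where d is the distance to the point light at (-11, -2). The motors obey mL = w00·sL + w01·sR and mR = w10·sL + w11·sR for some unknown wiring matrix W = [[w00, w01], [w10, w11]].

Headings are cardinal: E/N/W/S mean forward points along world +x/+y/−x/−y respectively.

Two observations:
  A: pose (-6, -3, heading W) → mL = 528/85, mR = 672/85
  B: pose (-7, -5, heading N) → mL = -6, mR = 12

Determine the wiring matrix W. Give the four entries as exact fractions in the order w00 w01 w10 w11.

obs A: pose=(-6,-3,W) → sL=32/5, sR=160/17, mL=528/85, mR=672/85
obs B: pose=(-7,-5,N) → sL=20, sR=4, mL=-6, mR=12
sensor matrix S = [[32/5, 160/17], [20, 4]]; det S = -13824/85
solve [mL_A; mL_B] = S·[w00; w01] and [mR_A; mR_B] = S·[w10; w11]:
  w00 = -1/2, w01 = 1, w10 = 1/2, w11 = 1/2

-1/2 1 1/2 1/2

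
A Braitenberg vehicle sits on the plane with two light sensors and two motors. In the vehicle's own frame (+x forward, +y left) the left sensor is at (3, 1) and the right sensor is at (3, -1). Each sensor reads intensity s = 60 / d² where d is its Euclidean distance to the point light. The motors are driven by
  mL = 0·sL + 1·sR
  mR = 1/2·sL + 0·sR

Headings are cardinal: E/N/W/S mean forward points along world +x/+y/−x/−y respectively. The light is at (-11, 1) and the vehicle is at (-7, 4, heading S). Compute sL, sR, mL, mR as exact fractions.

12/5 20/3 20/3 6/5

left sensor world pos  = (-6, 1); dL² = 25
right sensor world pos = (-8, 1); dR² = 9
sL = 60/25 = 12/5
sR = 60/9 = 20/3
mL = 0·sL + 1·sR = 20/3
mR = 1/2·sL + 0·sR = 6/5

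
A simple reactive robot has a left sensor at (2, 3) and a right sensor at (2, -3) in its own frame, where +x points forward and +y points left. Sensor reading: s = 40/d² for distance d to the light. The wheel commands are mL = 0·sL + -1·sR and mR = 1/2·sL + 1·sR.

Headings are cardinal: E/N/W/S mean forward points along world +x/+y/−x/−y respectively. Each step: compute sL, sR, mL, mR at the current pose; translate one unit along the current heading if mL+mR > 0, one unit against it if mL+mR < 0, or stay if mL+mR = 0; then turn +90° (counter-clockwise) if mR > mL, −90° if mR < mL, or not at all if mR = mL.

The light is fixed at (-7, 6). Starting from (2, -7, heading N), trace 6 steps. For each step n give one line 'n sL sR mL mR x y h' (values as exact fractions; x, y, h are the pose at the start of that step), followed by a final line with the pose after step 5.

0 40/157 8/53 -8/53 2316/8321 2 -7 N
1 20/137 4/13 -4/13 678/1781 2 -6 W
2 40/317 40/221 -40/221 17100/70057 1 -6 S
3 1/5 10/89 -10/89 189/890 1 -7 E
4 40/157 8/53 -8/53 2316/8321 2 -7 N
5 20/137 4/13 -4/13 678/1781 2 -6 W
final 1 -6 S

n=0: pose=(2,-7,N); sL=40/157, sR=8/53; mL=-8/53, mR=2316/8321; mL+mR=20/157 → advance +1; mR−mL=3572/8321 → turn +1·90°
n=1: pose=(2,-6,W); sL=20/137, sR=4/13; mL=-4/13, mR=678/1781; mL+mR=10/137 → advance +1; mR−mL=1226/1781 → turn +1·90°
n=2: pose=(1,-6,S); sL=40/317, sR=40/221; mL=-40/221, mR=17100/70057; mL+mR=20/317 → advance +1; mR−mL=29780/70057 → turn +1·90°
n=3: pose=(1,-7,E); sL=1/5, sR=10/89; mL=-10/89, mR=189/890; mL+mR=1/10 → advance +1; mR−mL=289/890 → turn +1·90°
n=4: pose=(2,-7,N); sL=40/157, sR=8/53; mL=-8/53, mR=2316/8321; mL+mR=20/157 → advance +1; mR−mL=3572/8321 → turn +1·90°
n=5: pose=(2,-6,W); sL=20/137, sR=4/13; mL=-4/13, mR=678/1781; mL+mR=10/137 → advance +1; mR−mL=1226/1781 → turn +1·90°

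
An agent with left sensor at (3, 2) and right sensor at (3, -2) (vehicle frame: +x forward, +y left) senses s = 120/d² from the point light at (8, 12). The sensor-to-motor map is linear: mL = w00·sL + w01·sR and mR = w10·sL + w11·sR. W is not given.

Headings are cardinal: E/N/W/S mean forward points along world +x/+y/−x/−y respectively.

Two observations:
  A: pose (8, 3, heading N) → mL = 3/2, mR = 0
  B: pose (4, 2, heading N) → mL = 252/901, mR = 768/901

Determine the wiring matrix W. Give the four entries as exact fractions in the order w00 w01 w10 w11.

1 -1/2 -1 1

obs A: pose=(8,3,N) → sL=3, sR=3, mL=3/2, mR=0
obs B: pose=(4,2,N) → sL=24/17, sR=120/53, mL=252/901, mR=768/901
sensor matrix S = [[3, 3], [24/17, 120/53]]; det S = 2304/901
solve [mL_A; mL_B] = S·[w00; w01] and [mR_A; mR_B] = S·[w10; w11]:
  w00 = 1, w01 = -1/2, w10 = -1, w11 = 1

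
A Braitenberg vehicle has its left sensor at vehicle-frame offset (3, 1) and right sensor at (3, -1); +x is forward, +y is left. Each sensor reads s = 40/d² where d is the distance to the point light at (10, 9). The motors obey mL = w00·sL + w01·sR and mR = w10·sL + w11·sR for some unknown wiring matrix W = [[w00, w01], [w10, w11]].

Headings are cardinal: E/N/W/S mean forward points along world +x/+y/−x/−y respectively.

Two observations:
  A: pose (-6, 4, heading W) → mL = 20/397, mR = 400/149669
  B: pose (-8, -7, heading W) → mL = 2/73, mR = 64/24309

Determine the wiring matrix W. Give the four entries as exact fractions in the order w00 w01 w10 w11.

obs A: pose=(-6,4,W) → sL=40/397, sR=40/377, mL=20/397, mR=400/149669
obs B: pose=(-8,-7,W) → sL=4/73, sR=20/333, mL=2/73, mR=64/24309
sensor matrix S = [[40/397, 40/377], [4/73, 20/333]]; det S = 864640/3638303721
solve [mL_A; mL_B] = S·[w00; w01] and [mR_A; mR_B] = S·[w10; w11]:
  w00 = 1/2, w01 = 0, w10 = -1/2, w11 = 1/2

1/2 0 -1/2 1/2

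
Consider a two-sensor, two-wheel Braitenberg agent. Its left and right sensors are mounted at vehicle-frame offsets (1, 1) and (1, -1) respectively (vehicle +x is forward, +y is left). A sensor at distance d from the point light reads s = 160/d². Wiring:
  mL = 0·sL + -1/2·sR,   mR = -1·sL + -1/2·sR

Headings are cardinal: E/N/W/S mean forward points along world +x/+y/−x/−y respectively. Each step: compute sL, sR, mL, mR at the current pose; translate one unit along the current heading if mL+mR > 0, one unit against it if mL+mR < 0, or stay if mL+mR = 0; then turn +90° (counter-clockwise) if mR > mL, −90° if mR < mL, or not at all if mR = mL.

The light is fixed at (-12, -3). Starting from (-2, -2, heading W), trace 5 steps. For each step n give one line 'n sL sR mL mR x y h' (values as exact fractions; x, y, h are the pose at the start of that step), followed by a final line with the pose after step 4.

0 160/81 32/17 -16/17 -4016/1377 -2 -2 W
1 20/13 40/37 -20/37 -1000/481 -1 -2 N
2 32/29 32/29 -16/29 -48/29 -1 -3 E
3 80/61 80/41 -40/41 -5720/2501 -2 -3 S
4 160/81 32/17 -16/17 -4016/1377 -2 -2 W
final -1 -2 N

n=0: pose=(-2,-2,W); sL=160/81, sR=32/17; mL=-16/17, mR=-4016/1377; mL+mR=-5312/1377 → advance -1; mR−mL=-160/81 → turn -1·90°
n=1: pose=(-1,-2,N); sL=20/13, sR=40/37; mL=-20/37, mR=-1000/481; mL+mR=-1260/481 → advance -1; mR−mL=-20/13 → turn -1·90°
n=2: pose=(-1,-3,E); sL=32/29, sR=32/29; mL=-16/29, mR=-48/29; mL+mR=-64/29 → advance -1; mR−mL=-32/29 → turn -1·90°
n=3: pose=(-2,-3,S); sL=80/61, sR=80/41; mL=-40/41, mR=-5720/2501; mL+mR=-8160/2501 → advance -1; mR−mL=-80/61 → turn -1·90°
n=4: pose=(-2,-2,W); sL=160/81, sR=32/17; mL=-16/17, mR=-4016/1377; mL+mR=-5312/1377 → advance -1; mR−mL=-160/81 → turn -1·90°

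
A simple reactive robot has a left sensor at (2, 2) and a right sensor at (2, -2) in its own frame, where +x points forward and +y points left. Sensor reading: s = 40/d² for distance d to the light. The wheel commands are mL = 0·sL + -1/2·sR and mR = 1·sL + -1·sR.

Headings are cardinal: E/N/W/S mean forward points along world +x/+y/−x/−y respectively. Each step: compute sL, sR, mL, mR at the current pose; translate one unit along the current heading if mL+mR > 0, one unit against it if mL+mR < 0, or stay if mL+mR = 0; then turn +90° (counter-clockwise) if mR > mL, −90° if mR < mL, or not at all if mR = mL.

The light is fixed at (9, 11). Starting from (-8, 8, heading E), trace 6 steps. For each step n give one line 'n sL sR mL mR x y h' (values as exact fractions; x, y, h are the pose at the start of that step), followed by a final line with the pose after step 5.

n=0: pose=(-8,8,E); sL=20/113, sR=4/25; mL=-2/25, mR=48/2825; mL+mR=-178/2825 → advance -1; mR−mL=274/2825 → turn +1·90°
n=1: pose=(-9,8,N); sL=40/401, sR=40/257; mL=-20/257, mR=-5760/103057; mL+mR=-13780/103057 → advance -1; mR−mL=2260/103057 → turn +1·90°
n=2: pose=(-9,7,W); sL=10/109, sR=10/101; mL=-5/101, mR=-80/11009; mL+mR=-625/11009 → advance -1; mR−mL=465/11009 → turn +1·90°
n=3: pose=(-8,7,S); sL=40/261, sR=40/397; mL=-20/397, mR=5440/103617; mL+mR=220/103617 → advance +1; mR−mL=10660/103617 → turn +1·90°
n=4: pose=(-8,6,E); sL=20/117, sR=20/137; mL=-10/137, mR=400/16029; mL+mR=-770/16029 → advance -1; mR−mL=1570/16029 → turn +1·90°
n=5: pose=(-9,6,N); sL=40/409, sR=8/53; mL=-4/53, mR=-1152/21677; mL+mR=-2788/21677 → advance -1; mR−mL=484/21677 → turn +1·90°

0 20/113 4/25 -2/25 48/2825 -8 8 E
1 40/401 40/257 -20/257 -5760/103057 -9 8 N
2 10/109 10/101 -5/101 -80/11009 -9 7 W
3 40/261 40/397 -20/397 5440/103617 -8 7 S
4 20/117 20/137 -10/137 400/16029 -8 6 E
5 40/409 8/53 -4/53 -1152/21677 -9 6 N
final -9 5 W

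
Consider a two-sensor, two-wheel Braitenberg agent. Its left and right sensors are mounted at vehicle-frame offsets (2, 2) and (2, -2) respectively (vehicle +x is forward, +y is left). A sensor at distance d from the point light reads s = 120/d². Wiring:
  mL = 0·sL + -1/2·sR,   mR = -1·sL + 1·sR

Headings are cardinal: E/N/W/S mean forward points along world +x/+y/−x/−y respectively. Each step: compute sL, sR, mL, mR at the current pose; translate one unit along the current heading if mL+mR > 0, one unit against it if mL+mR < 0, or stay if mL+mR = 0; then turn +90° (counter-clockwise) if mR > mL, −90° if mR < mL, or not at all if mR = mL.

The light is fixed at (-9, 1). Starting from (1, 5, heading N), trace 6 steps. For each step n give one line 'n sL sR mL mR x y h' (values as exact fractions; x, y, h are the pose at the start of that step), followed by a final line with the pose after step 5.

0 6/5 2/3 -1/3 -8/15 1 5 N
1 120/169 24/29 -12/29 576/4901 1 4 E
2 60/37 60/73 -30/73 -2160/2701 0 4 N
3 120/137 120/121 -60/121 1920/16577 0 3 E
4 30/13 30/29 -15/29 -480/377 -1 3 N
5 120/109 120/101 -60/101 960/11009 -1 2 E
final -2 2 N

n=0: pose=(1,5,N); sL=6/5, sR=2/3; mL=-1/3, mR=-8/15; mL+mR=-13/15 → advance -1; mR−mL=-1/5 → turn -1·90°
n=1: pose=(1,4,E); sL=120/169, sR=24/29; mL=-12/29, mR=576/4901; mL+mR=-1452/4901 → advance -1; mR−mL=2604/4901 → turn +1·90°
n=2: pose=(0,4,N); sL=60/37, sR=60/73; mL=-30/73, mR=-2160/2701; mL+mR=-3270/2701 → advance -1; mR−mL=-1050/2701 → turn -1·90°
n=3: pose=(0,3,E); sL=120/137, sR=120/121; mL=-60/121, mR=1920/16577; mL+mR=-6300/16577 → advance -1; mR−mL=10140/16577 → turn +1·90°
n=4: pose=(-1,3,N); sL=30/13, sR=30/29; mL=-15/29, mR=-480/377; mL+mR=-675/377 → advance -1; mR−mL=-285/377 → turn -1·90°
n=5: pose=(-1,2,E); sL=120/109, sR=120/101; mL=-60/101, mR=960/11009; mL+mR=-5580/11009 → advance -1; mR−mL=7500/11009 → turn +1·90°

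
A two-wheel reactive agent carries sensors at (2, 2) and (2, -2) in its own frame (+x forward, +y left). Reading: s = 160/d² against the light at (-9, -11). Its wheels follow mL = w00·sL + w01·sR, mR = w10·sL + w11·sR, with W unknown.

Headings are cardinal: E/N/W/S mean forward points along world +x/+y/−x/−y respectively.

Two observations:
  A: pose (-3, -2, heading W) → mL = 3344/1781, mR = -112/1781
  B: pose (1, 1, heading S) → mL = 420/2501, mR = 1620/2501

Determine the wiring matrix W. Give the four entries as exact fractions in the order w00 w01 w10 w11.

obs A: pose=(-3,-2,W) → sL=32/13, sR=160/137, mL=3344/1781, mR=-112/1781
obs B: pose=(1,1,S) → sL=40/61, sR=40/41, mL=420/2501, mR=1620/2501
sensor matrix S = [[32/13, 160/137], [40/61, 40/41]]; det S = 7285760/4454281
solve [mL_A; mL_B] = S·[w00; w01] and [mR_A; mR_B] = S·[w10; w11]:
  w00 = 1, w01 = -1/2, w10 = -1/2, w11 = 1

1 -1/2 -1/2 1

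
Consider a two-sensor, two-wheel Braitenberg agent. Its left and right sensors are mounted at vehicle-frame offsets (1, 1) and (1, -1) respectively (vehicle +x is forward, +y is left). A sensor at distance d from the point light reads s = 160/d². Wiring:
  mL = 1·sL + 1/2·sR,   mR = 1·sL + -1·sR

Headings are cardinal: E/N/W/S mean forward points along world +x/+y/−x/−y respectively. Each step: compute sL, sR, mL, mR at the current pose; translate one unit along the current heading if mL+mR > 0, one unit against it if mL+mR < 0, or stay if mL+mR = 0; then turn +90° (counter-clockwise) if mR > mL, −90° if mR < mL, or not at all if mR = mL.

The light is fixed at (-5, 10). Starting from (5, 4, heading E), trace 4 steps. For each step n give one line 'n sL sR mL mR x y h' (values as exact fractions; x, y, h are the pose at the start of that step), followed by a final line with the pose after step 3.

n=0: pose=(5,4,E); sL=80/73, sR=16/17; mL=1944/1241, mR=192/1241; mL+mR=2136/1241 → advance +1; mR−mL=-24/17 → turn -1·90°
n=1: pose=(6,4,S); sL=160/193, sR=160/149; mL=39280/28757, mR=-7040/28757; mL+mR=32240/28757 → advance +1; mR−mL=-240/149 → turn -1·90°
n=2: pose=(6,3,W); sL=40/41, sR=20/17; mL=1090/697, mR=-140/697; mL+mR=950/697 → advance +1; mR−mL=-30/17 → turn -1·90°
n=3: pose=(5,3,N); sL=160/117, sR=160/157; mL=34480/18369, mR=6400/18369; mL+mR=40880/18369 → advance +1; mR−mL=-240/157 → turn -1·90°

0 80/73 16/17 1944/1241 192/1241 5 4 E
1 160/193 160/149 39280/28757 -7040/28757 6 4 S
2 40/41 20/17 1090/697 -140/697 6 3 W
3 160/117 160/157 34480/18369 6400/18369 5 3 N
final 5 4 E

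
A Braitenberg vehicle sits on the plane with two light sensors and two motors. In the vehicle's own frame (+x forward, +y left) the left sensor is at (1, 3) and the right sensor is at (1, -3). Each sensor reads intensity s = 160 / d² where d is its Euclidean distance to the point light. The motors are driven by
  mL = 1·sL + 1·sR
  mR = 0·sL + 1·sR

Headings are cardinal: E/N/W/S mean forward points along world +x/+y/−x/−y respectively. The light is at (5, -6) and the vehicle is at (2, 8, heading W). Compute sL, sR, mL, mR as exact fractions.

160/137 32/61 14144/8357 32/61

left sensor world pos  = (1, 5); dL² = 137
right sensor world pos = (1, 11); dR² = 305
sL = 160/137 = 160/137
sR = 160/305 = 32/61
mL = 1·sL + 1·sR = 14144/8357
mR = 0·sL + 1·sR = 32/61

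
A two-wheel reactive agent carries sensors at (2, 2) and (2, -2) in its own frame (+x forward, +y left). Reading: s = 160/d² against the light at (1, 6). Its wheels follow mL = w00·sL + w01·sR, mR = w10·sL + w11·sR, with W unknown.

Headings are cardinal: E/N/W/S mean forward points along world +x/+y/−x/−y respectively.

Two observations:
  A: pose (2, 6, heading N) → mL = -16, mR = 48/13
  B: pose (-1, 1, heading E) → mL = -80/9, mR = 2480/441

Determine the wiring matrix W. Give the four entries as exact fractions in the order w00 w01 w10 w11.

-1/2 0 1/2 -1

obs A: pose=(2,6,N) → sL=32, sR=160/13, mL=-16, mR=48/13
obs B: pose=(-1,1,E) → sL=160/9, sR=160/49, mL=-80/9, mR=2480/441
sensor matrix S = [[32, 160/13], [160/9, 160/49]]; det S = -655360/5733
solve [mL_A; mL_B] = S·[w00; w01] and [mR_A; mR_B] = S·[w10; w11]:
  w00 = -1/2, w01 = 0, w10 = 1/2, w11 = -1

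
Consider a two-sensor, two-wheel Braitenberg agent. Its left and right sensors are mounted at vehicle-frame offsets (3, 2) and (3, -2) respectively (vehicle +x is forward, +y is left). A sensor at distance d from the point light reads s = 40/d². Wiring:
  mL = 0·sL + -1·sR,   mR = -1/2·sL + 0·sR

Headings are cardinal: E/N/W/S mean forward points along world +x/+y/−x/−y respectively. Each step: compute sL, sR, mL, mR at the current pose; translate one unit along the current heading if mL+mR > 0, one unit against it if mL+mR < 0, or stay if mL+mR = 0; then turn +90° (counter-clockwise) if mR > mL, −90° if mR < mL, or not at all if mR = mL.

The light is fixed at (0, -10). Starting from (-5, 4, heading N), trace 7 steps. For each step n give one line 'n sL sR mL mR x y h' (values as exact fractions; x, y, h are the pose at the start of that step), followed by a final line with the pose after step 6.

0 20/169 20/149 -20/149 -10/169 -5 4 N
1 8/37 40/289 -40/289 -4/37 -5 3 W
2 5/13 5/17 -5/17 -5/26 -4 3 S
3 40/257 8/29 -8/29 -20/257 -4 4 E
4 20/169 20/149 -20/149 -10/169 -5 4 N
5 8/37 40/289 -40/289 -4/37 -5 3 W
6 5/13 5/17 -5/17 -5/26 -4 3 S
final -4 4 E

n=0: pose=(-5,4,N); sL=20/169, sR=20/149; mL=-20/149, mR=-10/169; mL+mR=-4870/25181 → advance -1; mR−mL=1890/25181 → turn +1·90°
n=1: pose=(-5,3,W); sL=8/37, sR=40/289; mL=-40/289, mR=-4/37; mL+mR=-2636/10693 → advance -1; mR−mL=324/10693 → turn +1·90°
n=2: pose=(-4,3,S); sL=5/13, sR=5/17; mL=-5/17, mR=-5/26; mL+mR=-215/442 → advance -1; mR−mL=45/442 → turn +1·90°
n=3: pose=(-4,4,E); sL=40/257, sR=8/29; mL=-8/29, mR=-20/257; mL+mR=-2636/7453 → advance -1; mR−mL=1476/7453 → turn +1·90°
n=4: pose=(-5,4,N); sL=20/169, sR=20/149; mL=-20/149, mR=-10/169; mL+mR=-4870/25181 → advance -1; mR−mL=1890/25181 → turn +1·90°
n=5: pose=(-5,3,W); sL=8/37, sR=40/289; mL=-40/289, mR=-4/37; mL+mR=-2636/10693 → advance -1; mR−mL=324/10693 → turn +1·90°
n=6: pose=(-4,3,S); sL=5/13, sR=5/17; mL=-5/17, mR=-5/26; mL+mR=-215/442 → advance -1; mR−mL=45/442 → turn +1·90°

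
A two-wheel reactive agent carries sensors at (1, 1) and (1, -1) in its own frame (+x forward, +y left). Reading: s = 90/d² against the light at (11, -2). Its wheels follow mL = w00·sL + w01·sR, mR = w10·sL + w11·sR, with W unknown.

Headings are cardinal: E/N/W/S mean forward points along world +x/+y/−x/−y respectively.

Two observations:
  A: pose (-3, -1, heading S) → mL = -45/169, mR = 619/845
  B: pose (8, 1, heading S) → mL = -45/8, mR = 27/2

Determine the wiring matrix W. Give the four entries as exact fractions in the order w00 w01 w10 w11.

-1/2 0 1 1/2

obs A: pose=(-3,-1,S) → sL=90/169, sR=2/5, mL=-45/169, mR=619/845
obs B: pose=(8,1,S) → sL=45/4, sR=9/2, mL=-45/8, mR=27/2
sensor matrix S = [[90/169, 2/5], [45/4, 9/2]]; det S = -711/338
solve [mL_A; mL_B] = S·[w00; w01] and [mR_A; mR_B] = S·[w10; w11]:
  w00 = -1/2, w01 = 0, w10 = 1, w11 = 1/2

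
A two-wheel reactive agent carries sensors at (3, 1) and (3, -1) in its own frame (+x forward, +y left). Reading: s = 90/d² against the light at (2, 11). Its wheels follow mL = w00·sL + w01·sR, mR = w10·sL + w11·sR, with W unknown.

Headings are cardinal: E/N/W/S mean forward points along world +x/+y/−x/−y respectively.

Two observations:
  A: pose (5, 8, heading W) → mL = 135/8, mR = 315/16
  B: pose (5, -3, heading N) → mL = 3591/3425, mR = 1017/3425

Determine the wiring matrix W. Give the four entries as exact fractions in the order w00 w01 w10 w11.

1 1/2 -1/2 1

obs A: pose=(5,8,W) → sL=45/8, sR=45/2, mL=135/8, mR=315/16
obs B: pose=(5,-3,N) → sL=18/25, sR=90/137, mL=3591/3425, mR=1017/3425
sensor matrix S = [[45/8, 45/2], [18/25, 90/137]]; det S = -34263/2740
solve [mL_A; mL_B] = S·[w00; w01] and [mR_A; mR_B] = S·[w10; w11]:
  w00 = 1, w01 = 1/2, w10 = -1/2, w11 = 1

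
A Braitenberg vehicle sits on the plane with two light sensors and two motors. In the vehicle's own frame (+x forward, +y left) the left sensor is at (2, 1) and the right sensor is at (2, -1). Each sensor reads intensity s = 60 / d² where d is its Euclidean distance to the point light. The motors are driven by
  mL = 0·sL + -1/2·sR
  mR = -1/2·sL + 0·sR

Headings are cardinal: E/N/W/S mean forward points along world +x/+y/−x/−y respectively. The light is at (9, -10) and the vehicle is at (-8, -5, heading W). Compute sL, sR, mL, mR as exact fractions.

60/377 60/397 -30/397 -30/377

left sensor world pos  = (-10, -6); dL² = 377
right sensor world pos = (-10, -4); dR² = 397
sL = 60/377 = 60/377
sR = 60/397 = 60/397
mL = 0·sL + -1/2·sR = -30/397
mR = -1/2·sL + 0·sR = -30/377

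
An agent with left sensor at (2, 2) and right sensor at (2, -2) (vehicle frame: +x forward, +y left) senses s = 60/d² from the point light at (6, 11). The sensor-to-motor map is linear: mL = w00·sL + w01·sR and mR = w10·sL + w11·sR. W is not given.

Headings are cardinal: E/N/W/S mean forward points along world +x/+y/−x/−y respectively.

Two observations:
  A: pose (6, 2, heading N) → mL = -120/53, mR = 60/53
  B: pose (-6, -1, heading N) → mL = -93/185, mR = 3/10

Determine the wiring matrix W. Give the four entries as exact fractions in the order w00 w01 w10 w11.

obs A: pose=(6,2,N) → sL=60/53, sR=60/53, mL=-120/53, mR=60/53
obs B: pose=(-6,-1,N) → sL=15/74, sR=3/10, mL=-93/185, mR=3/10
sensor matrix S = [[60/53, 60/53], [15/74, 3/10]]; det S = 216/1961
solve [mL_A; mL_B] = S·[w00; w01] and [mR_A; mR_B] = S·[w10; w11]:
  w00 = -1, w01 = -1, w10 = 0, w11 = 1

-1 -1 0 1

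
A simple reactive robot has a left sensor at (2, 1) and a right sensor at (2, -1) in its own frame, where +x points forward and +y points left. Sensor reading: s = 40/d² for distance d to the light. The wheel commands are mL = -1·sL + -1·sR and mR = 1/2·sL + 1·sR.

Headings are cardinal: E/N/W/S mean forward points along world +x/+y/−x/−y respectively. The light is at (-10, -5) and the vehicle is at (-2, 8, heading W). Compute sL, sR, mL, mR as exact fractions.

left sensor world pos  = (-4, 7); dL² = 180
right sensor world pos = (-4, 9); dR² = 232
sL = 40/180 = 2/9
sR = 40/232 = 5/29
mL = -1·sL + -1·sR = -103/261
mR = 1/2·sL + 1·sR = 74/261

2/9 5/29 -103/261 74/261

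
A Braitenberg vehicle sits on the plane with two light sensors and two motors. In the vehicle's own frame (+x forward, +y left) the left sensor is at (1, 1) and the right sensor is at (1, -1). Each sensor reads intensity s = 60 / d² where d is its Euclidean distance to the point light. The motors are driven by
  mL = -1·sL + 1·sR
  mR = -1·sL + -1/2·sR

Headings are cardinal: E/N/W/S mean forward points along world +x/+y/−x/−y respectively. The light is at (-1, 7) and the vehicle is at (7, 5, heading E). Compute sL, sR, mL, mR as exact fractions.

left sensor world pos  = (8, 6); dL² = 82
right sensor world pos = (8, 4); dR² = 90
sL = 60/82 = 30/41
sR = 60/90 = 2/3
mL = -1·sL + 1·sR = -8/123
mR = -1·sL + -1/2·sR = -131/123

30/41 2/3 -8/123 -131/123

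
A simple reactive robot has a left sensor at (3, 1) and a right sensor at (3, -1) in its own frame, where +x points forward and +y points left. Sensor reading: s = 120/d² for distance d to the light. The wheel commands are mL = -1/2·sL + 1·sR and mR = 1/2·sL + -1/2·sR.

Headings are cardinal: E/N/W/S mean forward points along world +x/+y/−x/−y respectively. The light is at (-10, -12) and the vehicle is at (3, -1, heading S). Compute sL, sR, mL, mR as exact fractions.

6/13 15/26 9/26 -3/52

left sensor world pos  = (4, -4); dL² = 260
right sensor world pos = (2, -4); dR² = 208
sL = 120/260 = 6/13
sR = 120/208 = 15/26
mL = -1/2·sL + 1·sR = 9/26
mR = 1/2·sL + -1/2·sR = -3/52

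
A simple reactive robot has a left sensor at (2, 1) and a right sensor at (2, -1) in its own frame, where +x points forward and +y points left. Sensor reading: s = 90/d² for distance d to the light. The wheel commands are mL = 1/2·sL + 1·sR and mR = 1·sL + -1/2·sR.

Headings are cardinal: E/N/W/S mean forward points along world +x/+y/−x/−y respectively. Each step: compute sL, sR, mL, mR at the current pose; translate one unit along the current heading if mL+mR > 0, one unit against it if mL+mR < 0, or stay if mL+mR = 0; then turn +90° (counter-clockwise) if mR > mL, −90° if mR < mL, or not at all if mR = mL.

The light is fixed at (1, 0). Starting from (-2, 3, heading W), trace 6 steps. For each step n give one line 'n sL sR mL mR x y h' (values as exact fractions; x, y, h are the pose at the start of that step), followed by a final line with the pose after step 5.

0 90/29 90/41 4455/1189 2385/1189 -2 3 W
1 9/5 45/17 603/170 81/170 -3 3 N
2 90/29 90/13 3195/377 -135/377 -3 4 E
3 45/4 9/2 81/8 9 -2 4 S
4 90/29 90/41 4455/1189 2385/1189 -2 3 W
5 9/5 45/17 603/170 81/170 -3 3 N
final -3 4 E

n=0: pose=(-2,3,W); sL=90/29, sR=90/41; mL=4455/1189, mR=2385/1189; mL+mR=6840/1189 → advance +1; mR−mL=-2070/1189 → turn -1·90°
n=1: pose=(-3,3,N); sL=9/5, sR=45/17; mL=603/170, mR=81/170; mL+mR=342/85 → advance +1; mR−mL=-261/85 → turn -1·90°
n=2: pose=(-3,4,E); sL=90/29, sR=90/13; mL=3195/377, mR=-135/377; mL+mR=3060/377 → advance +1; mR−mL=-3330/377 → turn -1·90°
n=3: pose=(-2,4,S); sL=45/4, sR=9/2; mL=81/8, mR=9; mL+mR=153/8 → advance +1; mR−mL=-9/8 → turn -1·90°
n=4: pose=(-2,3,W); sL=90/29, sR=90/41; mL=4455/1189, mR=2385/1189; mL+mR=6840/1189 → advance +1; mR−mL=-2070/1189 → turn -1·90°
n=5: pose=(-3,3,N); sL=9/5, sR=45/17; mL=603/170, mR=81/170; mL+mR=342/85 → advance +1; mR−mL=-261/85 → turn -1·90°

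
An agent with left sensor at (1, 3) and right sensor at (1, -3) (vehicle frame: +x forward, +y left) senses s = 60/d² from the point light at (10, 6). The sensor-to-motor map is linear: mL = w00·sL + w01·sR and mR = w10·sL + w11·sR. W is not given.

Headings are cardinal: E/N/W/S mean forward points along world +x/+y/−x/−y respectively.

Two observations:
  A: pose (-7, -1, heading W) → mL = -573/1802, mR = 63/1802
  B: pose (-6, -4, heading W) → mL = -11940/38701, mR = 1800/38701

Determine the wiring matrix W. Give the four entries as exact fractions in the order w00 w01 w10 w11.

-1 -1 -1 1

obs A: pose=(-7,-1,W) → sL=15/106, sR=3/17, mL=-573/1802, mR=63/1802
obs B: pose=(-6,-4,W) → sL=30/229, sR=30/169, mL=-11940/38701, mR=1800/38701
sensor matrix S = [[15/106, 3/17], [30/229, 30/169]]; det S = 69795/34869601
solve [mL_A; mL_B] = S·[w00; w01] and [mR_A; mR_B] = S·[w10; w11]:
  w00 = -1, w01 = -1, w10 = -1, w11 = 1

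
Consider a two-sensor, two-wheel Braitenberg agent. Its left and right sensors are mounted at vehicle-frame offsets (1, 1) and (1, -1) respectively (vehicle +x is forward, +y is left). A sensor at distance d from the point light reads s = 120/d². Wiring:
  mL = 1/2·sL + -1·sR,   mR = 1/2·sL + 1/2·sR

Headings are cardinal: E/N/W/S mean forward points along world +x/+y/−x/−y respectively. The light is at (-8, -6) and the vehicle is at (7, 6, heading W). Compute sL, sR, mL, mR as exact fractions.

120/317 24/73 -3228/23141 8184/23141

left sensor world pos  = (6, 5); dL² = 317
right sensor world pos = (6, 7); dR² = 365
sL = 120/317 = 120/317
sR = 120/365 = 24/73
mL = 1/2·sL + -1·sR = -3228/23141
mR = 1/2·sL + 1/2·sR = 8184/23141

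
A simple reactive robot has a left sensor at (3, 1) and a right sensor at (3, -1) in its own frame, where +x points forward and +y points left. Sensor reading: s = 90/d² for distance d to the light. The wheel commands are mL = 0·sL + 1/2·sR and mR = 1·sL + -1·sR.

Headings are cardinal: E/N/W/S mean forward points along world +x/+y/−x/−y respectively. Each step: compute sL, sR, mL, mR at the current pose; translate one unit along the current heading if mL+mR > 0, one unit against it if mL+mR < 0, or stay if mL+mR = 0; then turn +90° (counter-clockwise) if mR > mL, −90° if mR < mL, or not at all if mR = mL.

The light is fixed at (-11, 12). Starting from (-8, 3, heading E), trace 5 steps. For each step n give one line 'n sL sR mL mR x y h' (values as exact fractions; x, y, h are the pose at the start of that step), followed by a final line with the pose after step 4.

0 9/10 45/68 45/136 81/340 -8 3 E
1 90/169 10/17 5/17 -160/2873 -7 3 S
2 45/61 45/41 45/82 -900/2501 -7 2 W
3 90/53 18/13 9/13 216/689 -8 2 N
4 9/10 45/68 45/136 81/340 -8 3 E
final -7 3 S

n=0: pose=(-8,3,E); sL=9/10, sR=45/68; mL=45/136, mR=81/340; mL+mR=387/680 → advance +1; mR−mL=-63/680 → turn -1·90°
n=1: pose=(-7,3,S); sL=90/169, sR=10/17; mL=5/17, mR=-160/2873; mL+mR=685/2873 → advance +1; mR−mL=-1005/2873 → turn -1·90°
n=2: pose=(-7,2,W); sL=45/61, sR=45/41; mL=45/82, mR=-900/2501; mL+mR=945/5002 → advance +1; mR−mL=-4545/5002 → turn -1·90°
n=3: pose=(-8,2,N); sL=90/53, sR=18/13; mL=9/13, mR=216/689; mL+mR=693/689 → advance +1; mR−mL=-261/689 → turn -1·90°
n=4: pose=(-8,3,E); sL=9/10, sR=45/68; mL=45/136, mR=81/340; mL+mR=387/680 → advance +1; mR−mL=-63/680 → turn -1·90°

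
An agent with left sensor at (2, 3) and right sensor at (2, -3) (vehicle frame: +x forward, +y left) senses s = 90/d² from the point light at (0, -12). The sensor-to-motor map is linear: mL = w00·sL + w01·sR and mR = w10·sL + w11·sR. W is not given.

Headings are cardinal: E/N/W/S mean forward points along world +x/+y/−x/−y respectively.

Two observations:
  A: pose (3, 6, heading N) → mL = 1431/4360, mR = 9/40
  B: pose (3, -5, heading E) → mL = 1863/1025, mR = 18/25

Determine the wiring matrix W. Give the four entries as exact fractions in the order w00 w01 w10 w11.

obs A: pose=(3,6,N) → sL=9/40, sR=45/218, mL=1431/4360, mR=9/40
obs B: pose=(3,-5,E) → sL=18/25, sR=90/41, mL=1863/1025, mR=18/25
sensor matrix S = [[9/40, 45/218], [18/25, 90/41]]; det S = 30861/89380
solve [mL_A; mL_B] = S·[w00; w01] and [mR_A; mR_B] = S·[w10; w11]:
  w00 = 1, w01 = 1/2, w10 = 1, w11 = 0

1 1/2 1 0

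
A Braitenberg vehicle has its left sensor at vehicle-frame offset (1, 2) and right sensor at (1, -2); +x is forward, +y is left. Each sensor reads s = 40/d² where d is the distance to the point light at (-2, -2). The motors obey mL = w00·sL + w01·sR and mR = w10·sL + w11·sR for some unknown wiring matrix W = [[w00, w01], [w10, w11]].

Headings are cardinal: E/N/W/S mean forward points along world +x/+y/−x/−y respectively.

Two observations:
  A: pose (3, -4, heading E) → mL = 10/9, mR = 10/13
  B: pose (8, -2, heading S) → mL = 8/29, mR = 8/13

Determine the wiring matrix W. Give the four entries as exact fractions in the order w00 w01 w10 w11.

1 0 0 1

obs A: pose=(3,-4,E) → sL=10/9, sR=10/13, mL=10/9, mR=10/13
obs B: pose=(8,-2,S) → sL=8/29, sR=8/13, mL=8/29, mR=8/13
sensor matrix S = [[10/9, 10/13], [8/29, 8/13]]; det S = 1600/3393
solve [mL_A; mL_B] = S·[w00; w01] and [mR_A; mR_B] = S·[w10; w11]:
  w00 = 1, w01 = 0, w10 = 0, w11 = 1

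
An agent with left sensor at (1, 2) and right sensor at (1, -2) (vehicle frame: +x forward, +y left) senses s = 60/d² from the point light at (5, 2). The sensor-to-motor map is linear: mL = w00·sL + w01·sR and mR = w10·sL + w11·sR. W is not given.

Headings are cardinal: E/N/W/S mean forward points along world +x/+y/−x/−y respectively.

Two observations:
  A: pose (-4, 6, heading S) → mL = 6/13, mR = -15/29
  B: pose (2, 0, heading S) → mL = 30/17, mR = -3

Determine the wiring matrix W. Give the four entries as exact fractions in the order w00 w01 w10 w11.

obs A: pose=(-4,6,S) → sL=30/29, sR=6/13, mL=6/13, mR=-15/29
obs B: pose=(2,0,S) → sL=6, sR=30/17, mL=30/17, mR=-3
sensor matrix S = [[30/29, 6/13], [6, 30/17]]; det S = -6048/6409
solve [mL_A; mL_B] = S·[w00; w01] and [mR_A; mR_B] = S·[w10; w11]:
  w00 = 0, w01 = 1, w10 = -1/2, w11 = 0

0 1 -1/2 0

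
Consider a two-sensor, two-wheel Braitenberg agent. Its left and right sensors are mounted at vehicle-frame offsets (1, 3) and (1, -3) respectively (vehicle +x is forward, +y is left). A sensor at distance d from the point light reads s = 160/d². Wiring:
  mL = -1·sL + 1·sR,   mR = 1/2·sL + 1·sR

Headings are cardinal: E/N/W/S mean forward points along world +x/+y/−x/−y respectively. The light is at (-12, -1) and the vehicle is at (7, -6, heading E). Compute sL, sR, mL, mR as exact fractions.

left sensor world pos  = (8, -3); dL² = 404
right sensor world pos = (8, -9); dR² = 464
sL = 160/404 = 40/101
sR = 160/464 = 10/29
mL = -1·sL + 1·sR = -150/2929
mR = 1/2·sL + 1·sR = 1590/2929

40/101 10/29 -150/2929 1590/2929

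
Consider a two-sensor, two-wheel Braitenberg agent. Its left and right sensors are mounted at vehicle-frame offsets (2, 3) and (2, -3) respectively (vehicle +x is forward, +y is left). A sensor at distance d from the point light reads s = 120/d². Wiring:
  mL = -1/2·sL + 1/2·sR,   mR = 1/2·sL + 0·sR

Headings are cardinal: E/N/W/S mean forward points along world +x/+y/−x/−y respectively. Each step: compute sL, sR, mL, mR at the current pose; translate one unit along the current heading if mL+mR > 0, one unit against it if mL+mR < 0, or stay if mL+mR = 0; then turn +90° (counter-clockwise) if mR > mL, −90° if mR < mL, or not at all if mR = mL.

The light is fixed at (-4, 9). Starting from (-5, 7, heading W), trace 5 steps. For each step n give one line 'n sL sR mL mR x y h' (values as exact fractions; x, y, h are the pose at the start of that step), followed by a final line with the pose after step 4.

0 60/17 12 72/17 30/17 -5 7 W
1 24/5 120 288/5 12/5 -6 7 N
2 30 15/2 -45/4 15 -6 8 E
3 120/17 24 144/17 60/17 -5 8 N
4 12 12 0 6 -5 9 E
final -4 9 N

n=0: pose=(-5,7,W); sL=60/17, sR=12; mL=72/17, mR=30/17; mL+mR=6 → advance +1; mR−mL=-42/17 → turn -1·90°
n=1: pose=(-6,7,N); sL=24/5, sR=120; mL=288/5, mR=12/5; mL+mR=60 → advance +1; mR−mL=-276/5 → turn -1·90°
n=2: pose=(-6,8,E); sL=30, sR=15/2; mL=-45/4, mR=15; mL+mR=15/4 → advance +1; mR−mL=105/4 → turn +1·90°
n=3: pose=(-5,8,N); sL=120/17, sR=24; mL=144/17, mR=60/17; mL+mR=12 → advance +1; mR−mL=-84/17 → turn -1·90°
n=4: pose=(-5,9,E); sL=12, sR=12; mL=0, mR=6; mL+mR=6 → advance +1; mR−mL=6 → turn +1·90°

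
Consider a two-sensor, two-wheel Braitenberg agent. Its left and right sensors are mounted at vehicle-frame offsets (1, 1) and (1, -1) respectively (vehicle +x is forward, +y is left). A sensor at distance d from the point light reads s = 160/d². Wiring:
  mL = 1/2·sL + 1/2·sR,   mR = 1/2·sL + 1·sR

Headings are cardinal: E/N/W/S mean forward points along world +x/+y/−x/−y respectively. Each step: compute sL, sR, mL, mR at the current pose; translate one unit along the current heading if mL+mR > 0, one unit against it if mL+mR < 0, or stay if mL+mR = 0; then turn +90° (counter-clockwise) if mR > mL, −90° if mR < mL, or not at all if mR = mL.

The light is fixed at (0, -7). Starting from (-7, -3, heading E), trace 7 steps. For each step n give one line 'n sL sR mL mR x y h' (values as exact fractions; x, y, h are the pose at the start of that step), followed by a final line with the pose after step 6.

n=0: pose=(-7,-3,E); sL=160/61, sR=32/9; mL=1696/549, mR=2672/549; mL+mR=1456/183 → advance +1; mR−mL=16/9 → turn +1·90°
n=1: pose=(-6,-3,N); sL=80/37, sR=16/5; mL=496/185, mR=792/185; mL+mR=1288/185 → advance +1; mR−mL=8/5 → turn +1·90°
n=2: pose=(-6,-2,W); sL=32/13, sR=32/17; mL=480/221, mR=688/221; mL+mR=1168/221 → advance +1; mR−mL=16/17 → turn +1·90°
n=3: pose=(-7,-2,S); sL=40/13, sR=2; mL=33/13, mR=46/13; mL+mR=79/13 → advance +1; mR−mL=1 → turn +1·90°
n=4: pose=(-7,-3,E); sL=160/61, sR=32/9; mL=1696/549, mR=2672/549; mL+mR=1456/183 → advance +1; mR−mL=16/9 → turn +1·90°
n=5: pose=(-6,-3,N); sL=80/37, sR=16/5; mL=496/185, mR=792/185; mL+mR=1288/185 → advance +1; mR−mL=8/5 → turn +1·90°
n=6: pose=(-6,-2,W); sL=32/13, sR=32/17; mL=480/221, mR=688/221; mL+mR=1168/221 → advance +1; mR−mL=16/17 → turn +1·90°

0 160/61 32/9 1696/549 2672/549 -7 -3 E
1 80/37 16/5 496/185 792/185 -6 -3 N
2 32/13 32/17 480/221 688/221 -6 -2 W
3 40/13 2 33/13 46/13 -7 -2 S
4 160/61 32/9 1696/549 2672/549 -7 -3 E
5 80/37 16/5 496/185 792/185 -6 -3 N
6 32/13 32/17 480/221 688/221 -6 -2 W
final -7 -2 S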